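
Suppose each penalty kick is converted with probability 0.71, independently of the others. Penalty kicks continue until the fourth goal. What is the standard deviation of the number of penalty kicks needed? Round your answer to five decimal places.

Y = total penalty kicks until the fourth success; negative binomial with r=4, p=0.71.
SD(Y) = √[r(1−p)/p²] = √(2.3011307) = 1.5169478

1.51695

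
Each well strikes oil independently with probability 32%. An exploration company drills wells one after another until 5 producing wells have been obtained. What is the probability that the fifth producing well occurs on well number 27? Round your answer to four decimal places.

Y = trial on which the fifth success occurs; negative binomial, r=5, p=0.32.
P(Y=27) = C(26,4) · p^5 · (1−p)^22
= 14950 · 0.0033554 · 0.00020663 = 0.010365

0.0104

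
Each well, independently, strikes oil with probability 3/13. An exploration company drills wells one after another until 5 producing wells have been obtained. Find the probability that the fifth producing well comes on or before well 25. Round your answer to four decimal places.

0.7165

Finishing within 25 wells ⇔ at least 5 successes in the first 25. With X ~ Binomial(25, 0.230769), P(Y ≤ 25) = 1 − P(X ≤ 4).
  k=0: C(25,0)·0.230769^0·0.769231^25 = 0.001417
  k=1: C(25,1)·0.230769^1·0.769231^24 = 0.010629
  k=2: C(25,2)·0.230769^2·0.769231^23 = 0.038263
  k=3: C(25,3)·0.230769^3·0.769231^22 = 0.088005
  k=4: C(25,4)·0.230769^4·0.769231^21 = 0.145208
1 − 0.283522 = 0.716478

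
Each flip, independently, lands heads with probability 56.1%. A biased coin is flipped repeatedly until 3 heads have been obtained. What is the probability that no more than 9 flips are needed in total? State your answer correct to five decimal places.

Finishing within 9 flips ⇔ at least 3 successes in the first 9. With X ~ Binomial(9, 0.561), P(Y ≤ 9) = 1 − P(X ≤ 2).
  k=0: C(9,0)·0.561^0·0.439^9 = 0.0006056
  k=1: C(9,1)·0.561^1·0.439^8 = 0.0069650
  k=2: C(9,2)·0.561^2·0.439^7 = 0.0356024
1 − 0.0431730 = 0.9568270

0.95683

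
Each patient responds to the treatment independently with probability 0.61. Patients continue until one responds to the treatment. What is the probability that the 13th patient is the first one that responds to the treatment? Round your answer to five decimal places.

Geometric (trials to first success), p = 0.61.
P(Y = 13) = (1−p)^12 · p = 1.2382e-05 · 0.61 = 0.0000076

0.00001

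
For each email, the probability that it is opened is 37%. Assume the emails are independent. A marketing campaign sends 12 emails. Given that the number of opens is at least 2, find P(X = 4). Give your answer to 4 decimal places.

0.2377

X ~ Binomial(12, 0.37). Want P(X=4 | X≥2) = P(X=4) / P(X≥2).
P(X=4) = C(12,4)·0.37^4·0.63^8 = 0.230217
P(X≥2) = 1 − 0.003909 − 0.027550 = 0.968540
Ratio = 0.230217 / 0.968540 = 0.237694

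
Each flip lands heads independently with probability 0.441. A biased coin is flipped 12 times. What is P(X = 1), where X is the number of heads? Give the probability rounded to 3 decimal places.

0.009

X ~ Binomial(n=12, p=0.441).
P(X=1) = C(12,1) · p^1 · (1−p)^11
= 12 · 0.441 · 0.0016654 = 0.00881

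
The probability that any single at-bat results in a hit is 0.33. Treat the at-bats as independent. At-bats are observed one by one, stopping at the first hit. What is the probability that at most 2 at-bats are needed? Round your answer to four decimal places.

Y = number of at-bats to the first success; geometric, p = 0.33.
P(Y ≤ 2) = 1 − (1−p)^2 = 1 − 0.448900 = 0.551100

0.5511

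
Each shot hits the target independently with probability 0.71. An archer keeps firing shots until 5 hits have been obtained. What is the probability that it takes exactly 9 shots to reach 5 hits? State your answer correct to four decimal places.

Y = trial on which the fifth success occurs; negative binomial, r=5, p=0.71.
P(Y=9) = C(8,4) · p^5 · (1−p)^4
= 70 · 0.18042 · 0.0070728 = 0.089327

0.0893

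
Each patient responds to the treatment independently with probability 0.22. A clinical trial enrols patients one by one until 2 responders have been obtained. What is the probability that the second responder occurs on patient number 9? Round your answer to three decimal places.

Y = trial on which the second success occurs; negative binomial, r=2, p=0.22.
P(Y=9) = C(8,1) · p^2 · (1−p)^7
= 8 · 0.0484 · 0.17566 = 0.06801

0.068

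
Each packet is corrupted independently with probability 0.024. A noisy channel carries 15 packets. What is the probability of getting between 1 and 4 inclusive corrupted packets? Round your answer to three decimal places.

0.305

X ~ Binomial(15, 0.024); P(1 ≤ X ≤ 4) = Σ C(15,k) p^k (1−p)^(15−k) over k:
  k=1: C(15,1)·0.024^1·0.976^14 = 0.25621
  k=2: C(15,2)·0.024^2·0.976^13 = 0.04410
  k=3: C(15,3)·0.024^3·0.976^12 = 0.00470
  k=4: C(15,4)·0.024^4·0.976^11 = 0.00035
Total = 0.30536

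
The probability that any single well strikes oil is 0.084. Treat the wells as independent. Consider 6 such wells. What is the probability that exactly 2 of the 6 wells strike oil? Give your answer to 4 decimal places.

0.0745

X ~ Binomial(n=6, p=0.084).
P(X=2) = C(6,2) · p^2 · (1−p)^4
= 15 · 0.007056 · 0.70401 = 0.074513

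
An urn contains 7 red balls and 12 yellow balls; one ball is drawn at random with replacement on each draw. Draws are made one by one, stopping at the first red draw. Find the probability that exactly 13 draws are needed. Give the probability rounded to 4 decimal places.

Geometric (trials to first success), p = 0.368421.
P(Y = 13) = (1−p)^12 · p = 0.0040284 · 0.368421 = 0.001484

0.0015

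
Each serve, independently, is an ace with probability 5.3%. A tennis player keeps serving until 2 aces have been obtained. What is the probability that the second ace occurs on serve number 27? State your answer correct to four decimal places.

0.0187

Y = trial on which the second success occurs; negative binomial, r=2, p=0.053.
P(Y=27) = C(26,1) · p^2 · (1−p)^25
= 26 · 0.002809 · 0.2563 = 0.018719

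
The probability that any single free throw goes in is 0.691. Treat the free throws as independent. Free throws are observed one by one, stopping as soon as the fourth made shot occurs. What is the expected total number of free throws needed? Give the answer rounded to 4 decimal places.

Y = total free throws until the fourth success; negative binomial with r=4, p=0.691.
E[Y] = r / p = 4 / 0.691 = 5.788712

5.7887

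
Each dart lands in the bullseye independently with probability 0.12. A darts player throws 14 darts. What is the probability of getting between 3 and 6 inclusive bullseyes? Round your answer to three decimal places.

0.231

X ~ Binomial(14, 0.12); P(3 ≤ X ≤ 6) = Σ C(14,k) p^k (1−p)^(14−k) over k:
  k=3: C(14,3)·0.12^3·0.88^11 = 0.15415
  k=4: C(14,4)·0.12^4·0.88^10 = 0.05781
  k=5: C(14,5)·0.12^5·0.88^9 = 0.01577
  k=6: C(14,6)·0.12^6·0.88^8 = 0.00322
Total = 0.23095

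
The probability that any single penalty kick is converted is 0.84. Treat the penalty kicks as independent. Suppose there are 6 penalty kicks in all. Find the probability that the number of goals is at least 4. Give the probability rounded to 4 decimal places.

X ~ Binomial(6, 0.84); P(X ≥ 4) = Σ C(6,k) p^k (1−p)^(6−k) over k:
  k=4: C(6,4)·0.84^4·0.16^2 = 0.191183
  k=5: C(6,5)·0.84^5·0.16^1 = 0.401483
  k=6: C(6,6)·0.84^6·0.16^0 = 0.351298
Total = 0.943964

0.9440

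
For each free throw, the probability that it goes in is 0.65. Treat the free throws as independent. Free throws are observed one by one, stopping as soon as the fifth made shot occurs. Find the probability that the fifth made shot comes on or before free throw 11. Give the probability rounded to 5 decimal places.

Finishing within 11 free throws ⇔ at least 5 successes in the first 11. With X ~ Binomial(11, 0.65), P(Y ≤ 11) = 1 − P(X ≤ 4).
  k=0: C(11,0)·0.65^0·0.35^11 = 0.0000097
  k=1: C(11,1)·0.65^1·0.35^10 = 0.0001972
  k=2: C(11,2)·0.65^2·0.35^9 = 0.0018315
  k=3: C(11,3)·0.65^3·0.35^8 = 0.0102040
  k=4: C(11,4)·0.65^4·0.35^7 = 0.0379004
1 − 0.0501427 = 0.9498573

0.94986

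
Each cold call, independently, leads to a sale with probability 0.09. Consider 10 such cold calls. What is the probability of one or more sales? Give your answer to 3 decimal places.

P(at least one) = 1 − P(none) = 1 − (1 − 0.09)^10
= 1 − 0.38942 = 0.61058

0.611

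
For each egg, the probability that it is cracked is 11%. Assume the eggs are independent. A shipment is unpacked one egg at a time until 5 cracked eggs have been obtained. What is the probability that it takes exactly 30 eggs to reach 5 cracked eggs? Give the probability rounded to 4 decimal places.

Y = trial on which the fifth success occurs; negative binomial, r=5, p=0.11.
P(Y=30) = C(29,4) · p^5 · (1−p)^25
= 23751 · 1.6105e-05 · 0.054294 = 0.020768

0.0208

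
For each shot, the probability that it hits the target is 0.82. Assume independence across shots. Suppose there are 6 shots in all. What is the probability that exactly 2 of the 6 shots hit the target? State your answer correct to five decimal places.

0.01059

X ~ Binomial(n=6, p=0.82).
P(X=2) = C(6,2) · p^2 · (1−p)^4
= 15 · 0.6724 · 0.0010498 = 0.0105879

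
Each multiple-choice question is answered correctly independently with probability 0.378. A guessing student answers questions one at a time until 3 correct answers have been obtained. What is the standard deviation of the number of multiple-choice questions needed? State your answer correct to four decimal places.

3.6138

Y = total multiple-choice questions until the third success; negative binomial with r=3, p=0.378.
SD(Y) = √[r(1−p)/p²] = √(13.059545) = 3.613799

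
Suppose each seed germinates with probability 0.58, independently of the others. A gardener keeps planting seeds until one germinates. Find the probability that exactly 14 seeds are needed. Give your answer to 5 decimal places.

0.00001

Geometric (trials to first success), p = 0.58.
P(Y = 14) = (1−p)^13 · p = 1.2654e-05 · 0.58 = 0.0000073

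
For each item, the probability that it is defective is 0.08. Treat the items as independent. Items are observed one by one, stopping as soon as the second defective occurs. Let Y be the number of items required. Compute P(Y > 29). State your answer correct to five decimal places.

Needing more than 29 items ⇔ fewer than 2 successes in the first 29. With X ~ Binomial(29, 0.08), P(Y > 29) = P(X ≤ 1).
  k=0: C(29,0)·0.08^0·0.92^29 = 0.0890937
  k=1: C(29,1)·0.08^1·0.92^28 = 0.2246711
P(X ≤ 1) = 0.3137648

0.31376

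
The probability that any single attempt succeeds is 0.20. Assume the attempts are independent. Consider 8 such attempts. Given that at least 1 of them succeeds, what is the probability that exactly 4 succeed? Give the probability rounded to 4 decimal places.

X ~ Binomial(8, 0.20). Want P(X=4 | X≥1) = P(X=4) / P(X≥1).
P(X=4) = C(8,4)·0.20^4·0.80^4 = 0.045875
P(X≥1) = 1 − 0.167772 = 0.832228
Ratio = 0.045875 / 0.832228 = 0.055123

0.0551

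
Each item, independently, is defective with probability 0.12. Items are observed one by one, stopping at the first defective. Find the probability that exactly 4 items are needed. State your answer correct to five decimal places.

Geometric (trials to first success), p = 0.12.
P(Y = 4) = (1−p)^3 · p = 0.68147 · 0.12 = 0.0817766

0.08178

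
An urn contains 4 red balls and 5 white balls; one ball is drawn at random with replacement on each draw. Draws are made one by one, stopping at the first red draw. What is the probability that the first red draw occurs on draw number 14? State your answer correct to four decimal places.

0.0002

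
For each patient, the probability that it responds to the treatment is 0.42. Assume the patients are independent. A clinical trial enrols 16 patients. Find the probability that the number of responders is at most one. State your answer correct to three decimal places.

X ~ Binomial(16, 0.42); P(X ≤ 1) = Σ C(16,k) p^k (1−p)^(16−k) over k:
  k=0: C(16,0)·0.42^0·0.58^16 = 0.00016
  k=1: C(16,1)·0.42^1·0.58^15 = 0.00190
Total = 0.00206

0.002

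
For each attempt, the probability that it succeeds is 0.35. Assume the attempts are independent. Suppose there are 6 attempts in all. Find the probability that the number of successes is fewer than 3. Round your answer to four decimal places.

X ~ Binomial(6, 0.35); P(X ≤ 2) = Σ C(6,k) p^k (1−p)^(6−k) over k:
  k=0: C(6,0)·0.35^0·0.65^6 = 0.075419
  k=1: C(6,1)·0.35^1·0.65^5 = 0.243661
  k=2: C(6,2)·0.35^2·0.65^4 = 0.328005
Total = 0.647085

0.6471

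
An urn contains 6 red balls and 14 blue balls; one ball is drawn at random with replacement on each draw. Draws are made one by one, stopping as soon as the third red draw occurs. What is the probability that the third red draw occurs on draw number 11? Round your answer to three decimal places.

0.070

Y = trial on which the third success occurs; negative binomial, r=3, p=0.30.
P(Y=11) = C(10,2) · p^3 · (1−p)^8
= 45 · 0.027 · 0.057648 = 0.07004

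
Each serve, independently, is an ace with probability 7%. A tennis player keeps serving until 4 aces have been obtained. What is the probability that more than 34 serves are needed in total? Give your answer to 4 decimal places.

0.7878

Needing more than 34 serves ⇔ fewer than 4 successes in the first 34. With X ~ Binomial(34, 0.07), P(Y > 34) = P(X ≤ 3).
  k=0: C(34,0)·0.07^0·0.93^34 = 0.084805
  k=1: C(34,1)·0.07^1·0.93^33 = 0.217027
  k=2: C(34,2)·0.07^2·0.93^32 = 0.269534
  k=3: C(34,3)·0.07^3·0.93^31 = 0.216400
P(X ≤ 3) = 0.787766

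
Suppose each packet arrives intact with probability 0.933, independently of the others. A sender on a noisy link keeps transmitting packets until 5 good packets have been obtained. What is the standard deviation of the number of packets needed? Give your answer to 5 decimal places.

0.62036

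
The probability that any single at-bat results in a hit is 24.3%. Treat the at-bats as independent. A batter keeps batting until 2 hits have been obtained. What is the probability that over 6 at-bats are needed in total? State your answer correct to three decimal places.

0.551

Needing more than 6 at-bats ⇔ fewer than 2 successes in the first 6. With X ~ Binomial(6, 0.243), P(Y > 6) = P(X ≤ 1).
  k=0: C(6,0)·0.243^0·0.757^6 = 0.18818
  k=1: C(6,1)·0.243^1·0.757^5 = 0.36244
P(X ≤ 1) = 0.55062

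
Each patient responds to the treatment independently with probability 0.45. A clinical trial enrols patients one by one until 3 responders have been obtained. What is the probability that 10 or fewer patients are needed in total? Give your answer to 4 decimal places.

Finishing within 10 patients ⇔ at least 3 successes in the first 10. With X ~ Binomial(10, 0.45), P(Y ≤ 10) = 1 − P(X ≤ 2).
  k=0: C(10,0)·0.45^0·0.55^10 = 0.002533
  k=1: C(10,1)·0.45^1·0.55^9 = 0.020724
  k=2: C(10,2)·0.45^2·0.55^8 = 0.076303
1 − 0.099560 = 0.900440

0.9004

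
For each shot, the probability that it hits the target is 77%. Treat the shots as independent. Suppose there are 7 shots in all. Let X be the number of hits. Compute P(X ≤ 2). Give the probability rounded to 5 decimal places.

0.00885

X ~ Binomial(7, 0.77); P(X ≤ 2) = Σ C(7,k) p^k (1−p)^(7−k) over k:
  k=0: C(7,0)·0.77^0·0.23^7 = 0.0000340
  k=1: C(7,1)·0.77^1·0.23^6 = 0.0007979
  k=2: C(7,2)·0.77^2·0.23^5 = 0.0080138
Total = 0.0088458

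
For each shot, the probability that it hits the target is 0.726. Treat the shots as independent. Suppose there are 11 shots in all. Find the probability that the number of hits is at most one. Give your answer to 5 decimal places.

X ~ Binomial(11, 0.726); P(X ≤ 1) = Σ C(11,k) p^k (1−p)^(11−k) over k:
  k=0: C(11,0)·0.726^0·0.274^11 = 0.0000007
  k=1: C(11,1)·0.726^1·0.274^10 = 0.0000190
Total = 0.0000197

0.00002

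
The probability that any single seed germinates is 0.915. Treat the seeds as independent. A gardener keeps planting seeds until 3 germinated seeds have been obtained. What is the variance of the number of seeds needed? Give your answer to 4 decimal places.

0.3046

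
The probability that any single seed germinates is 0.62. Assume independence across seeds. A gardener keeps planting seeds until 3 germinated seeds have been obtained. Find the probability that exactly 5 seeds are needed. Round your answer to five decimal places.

0.20649

Y = trial on which the third success occurs; negative binomial, r=3, p=0.62.
P(Y=5) = C(4,2) · p^3 · (1−p)^2
= 6 · 0.23833 · 0.1444 = 0.2064874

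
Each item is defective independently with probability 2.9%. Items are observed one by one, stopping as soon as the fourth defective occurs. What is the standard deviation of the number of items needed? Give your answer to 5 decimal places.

67.95816

Y = total items until the fourth success; negative binomial with r=4, p=0.029.
SD(Y) = √[r(1−p)/p²] = √(4618.3115339) = 67.9581602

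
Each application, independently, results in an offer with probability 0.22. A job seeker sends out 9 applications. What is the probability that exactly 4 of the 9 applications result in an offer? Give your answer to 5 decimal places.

0.08522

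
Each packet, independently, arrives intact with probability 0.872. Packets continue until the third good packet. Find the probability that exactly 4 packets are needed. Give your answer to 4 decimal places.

0.2546

Y = trial on which the third success occurs; negative binomial, r=3, p=0.872.
P(Y=4) = C(3,2) · p^3 · (1−p)^1
= 3 · 0.66305 · 0.128 = 0.254613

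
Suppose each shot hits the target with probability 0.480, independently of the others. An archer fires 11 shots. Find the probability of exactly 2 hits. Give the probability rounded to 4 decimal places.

0.0352

X ~ Binomial(n=11, p=0.48).
P(X=2) = C(11,2) · p^2 · (1−p)^9
= 55 · 0.2304 · 0.0027799 = 0.035227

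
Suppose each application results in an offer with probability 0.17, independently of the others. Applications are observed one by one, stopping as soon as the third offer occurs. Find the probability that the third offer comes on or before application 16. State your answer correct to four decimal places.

0.5277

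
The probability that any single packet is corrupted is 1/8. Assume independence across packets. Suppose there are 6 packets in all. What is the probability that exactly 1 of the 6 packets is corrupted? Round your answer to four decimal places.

0.3847

X ~ Binomial(n=6, p=0.125).
P(X=1) = C(6,1) · p^1 · (1−p)^5
= 6 · 0.125 · 0.51291 = 0.384682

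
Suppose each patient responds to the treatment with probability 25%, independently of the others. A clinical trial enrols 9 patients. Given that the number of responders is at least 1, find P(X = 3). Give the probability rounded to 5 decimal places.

X ~ Binomial(9, 0.25). Want P(X=3 | X≥1) = P(X=3) / P(X≥1).
P(X=3) = C(9,3)·0.25^3·0.75^6 = 0.2335968
P(X≥1) = 1 − 0.0750847 = 0.9249153
Ratio = 0.2335968 / 0.9249153 = 0.2525602

0.25256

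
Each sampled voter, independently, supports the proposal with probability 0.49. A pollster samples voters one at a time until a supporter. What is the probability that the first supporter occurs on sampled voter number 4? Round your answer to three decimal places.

Geometric (trials to first success), p = 0.49.
P(Y = 4) = (1−p)^3 · p = 0.13265 · 0.49 = 0.06500

0.065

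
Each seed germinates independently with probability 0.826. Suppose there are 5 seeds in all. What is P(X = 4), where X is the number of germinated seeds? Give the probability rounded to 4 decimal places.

0.4050

X ~ Binomial(n=5, p=0.826).
P(X=4) = C(5,4) · p^4 · (1−p)^1
= 5 · 0.4655 · 0.174 = 0.404985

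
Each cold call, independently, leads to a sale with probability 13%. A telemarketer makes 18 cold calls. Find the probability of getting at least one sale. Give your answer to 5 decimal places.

P(at least one) = 1 − P(none) = 1 − (1 − 0.13)^18
= 1 − 0.0815355 = 0.9184645

0.91846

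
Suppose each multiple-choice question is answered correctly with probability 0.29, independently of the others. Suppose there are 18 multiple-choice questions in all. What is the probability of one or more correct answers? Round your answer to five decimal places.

0.99790

P(at least one) = 1 − P(none) = 1 − (1 − 0.29)^18
= 1 − 0.0021021 = 0.9978979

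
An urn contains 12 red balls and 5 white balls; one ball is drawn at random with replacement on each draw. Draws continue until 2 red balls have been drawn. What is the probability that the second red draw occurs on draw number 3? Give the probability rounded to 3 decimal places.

0.293

Y = trial on which the second success occurs; negative binomial, r=2, p=0.705882.
P(Y=3) = C(2,1) · p^2 · (1−p)^1
= 2 · 0.49827 · 0.29412 = 0.29310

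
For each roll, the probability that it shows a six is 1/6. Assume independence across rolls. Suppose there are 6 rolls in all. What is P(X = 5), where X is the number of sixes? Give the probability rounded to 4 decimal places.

X ~ Binomial(n=6, p=0.166667).
P(X=5) = C(6,5) · p^5 · (1−p)^1
= 6 · 0.0001286 · 0.83333 = 0.000643

0.0006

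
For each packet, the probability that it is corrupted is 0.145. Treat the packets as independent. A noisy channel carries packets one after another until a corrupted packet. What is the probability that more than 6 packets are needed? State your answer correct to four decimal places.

0.3907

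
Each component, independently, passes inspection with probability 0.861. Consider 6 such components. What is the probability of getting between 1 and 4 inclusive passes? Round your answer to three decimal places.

X ~ Binomial(6, 0.861); P(1 ≤ X ≤ 4) = Σ C(6,k) p^k (1−p)^(6−k) over k:
  k=1: C(6,1)·0.861^1·0.139^5 = 0.00027
  k=2: C(6,2)·0.861^2·0.139^4 = 0.00415
  k=3: C(6,3)·0.861^3·0.139^3 = 0.03428
  k=4: C(6,4)·0.861^4·0.139^2 = 0.15927
Total = 0.19797

0.198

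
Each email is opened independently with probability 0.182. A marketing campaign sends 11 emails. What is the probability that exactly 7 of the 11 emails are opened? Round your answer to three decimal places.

X ~ Binomial(n=11, p=0.182).
P(X=7) = C(11,7) · p^7 · (1−p)^4
= 330 · 6.6145e-06 · 0.44773 = 0.00098

0.001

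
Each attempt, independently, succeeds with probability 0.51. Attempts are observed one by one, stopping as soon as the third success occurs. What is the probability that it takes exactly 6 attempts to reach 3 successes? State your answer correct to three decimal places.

0.156

Y = trial on which the third success occurs; negative binomial, r=3, p=0.51.
P(Y=6) = C(5,2) · p^3 · (1−p)^3
= 10 · 0.13265 · 0.11765 = 0.15606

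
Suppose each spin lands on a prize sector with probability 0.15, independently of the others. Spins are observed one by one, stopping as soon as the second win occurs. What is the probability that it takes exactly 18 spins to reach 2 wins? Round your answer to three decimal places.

0.028

Y = trial on which the second success occurs; negative binomial, r=2, p=0.15.
P(Y=18) = C(17,1) · p^2 · (1−p)^16
= 17 · 0.0225 · 0.074251 = 0.02840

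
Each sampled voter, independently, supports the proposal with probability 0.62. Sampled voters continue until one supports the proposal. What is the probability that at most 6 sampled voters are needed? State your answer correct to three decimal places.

0.997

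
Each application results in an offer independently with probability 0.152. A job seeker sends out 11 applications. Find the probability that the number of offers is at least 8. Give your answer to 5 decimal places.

X ~ Binomial(11, 0.152); P(X ≥ 8) = Σ C(11,k) p^k (1−p)^(11−k) over k:
  k=8: C(11,8)·0.152^8·0.848^3 = 0.0000287
  k=9: C(11,9)·0.152^9·0.848^2 = 0.0000017
  k=10: C(11,10)·0.152^10·0.848^1 = 0.0000001
  k=11: C(11,11)·0.152^11·0.848^0 = 0.0000000
Total = 0.0000304

0.00003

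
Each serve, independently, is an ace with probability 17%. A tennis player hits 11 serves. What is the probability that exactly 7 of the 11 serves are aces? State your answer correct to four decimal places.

0.0006

X ~ Binomial(n=11, p=0.17).
P(X=7) = C(11,7) · p^7 · (1−p)^4
= 330 · 4.1034e-06 · 0.47458 = 0.000643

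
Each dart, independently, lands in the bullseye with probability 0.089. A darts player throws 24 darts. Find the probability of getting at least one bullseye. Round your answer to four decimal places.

0.8932

P(at least one) = 1 − P(none) = 1 − (1 − 0.089)^24
= 1 − 0.106768 = 0.893232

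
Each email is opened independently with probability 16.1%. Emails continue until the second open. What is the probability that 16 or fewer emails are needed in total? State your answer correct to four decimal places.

Finishing within 16 emails ⇔ at least 2 successes in the first 16. With X ~ Binomial(16, 0.161), P(Y ≤ 16) = 1 − P(X ≤ 1).
  k=0: C(16,0)·0.161^0·0.839^16 = 0.060283
  k=1: C(16,1)·0.161^1·0.839^15 = 0.185087
1 − 0.245369 = 0.754631

0.7546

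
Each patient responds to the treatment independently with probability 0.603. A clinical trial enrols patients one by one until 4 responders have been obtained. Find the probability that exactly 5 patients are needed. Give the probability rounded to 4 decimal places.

0.2100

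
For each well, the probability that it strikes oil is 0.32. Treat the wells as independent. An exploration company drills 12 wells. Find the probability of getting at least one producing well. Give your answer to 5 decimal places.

0.99023

P(at least one) = 1 − P(none) = 1 − (1 − 0.32)^12
= 1 − 0.0097748 = 0.9902252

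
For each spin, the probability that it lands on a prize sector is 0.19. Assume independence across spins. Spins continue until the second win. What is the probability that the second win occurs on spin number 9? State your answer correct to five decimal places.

Y = trial on which the second success occurs; negative binomial, r=2, p=0.19.
P(Y=9) = C(8,1) · p^2 · (1−p)^7
= 8 · 0.0361 · 0.22877 = 0.0660682

0.06607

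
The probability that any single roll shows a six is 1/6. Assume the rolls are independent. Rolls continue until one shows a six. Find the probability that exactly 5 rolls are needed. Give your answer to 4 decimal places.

Geometric (trials to first success), p = 0.166667.
P(Y = 5) = (1−p)^4 · p = 0.48225 · 0.166667 = 0.080376

0.0804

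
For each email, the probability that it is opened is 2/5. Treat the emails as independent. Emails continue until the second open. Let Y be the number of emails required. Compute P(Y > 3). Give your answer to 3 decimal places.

0.648

Needing more than 3 emails ⇔ fewer than 2 successes in the first 3. With X ~ Binomial(3, 0.40), P(Y > 3) = P(X ≤ 1).
  k=0: C(3,0)·0.40^0·0.60^3 = 0.21600
  k=1: C(3,1)·0.40^1·0.60^2 = 0.43200
P(X ≤ 1) = 0.64800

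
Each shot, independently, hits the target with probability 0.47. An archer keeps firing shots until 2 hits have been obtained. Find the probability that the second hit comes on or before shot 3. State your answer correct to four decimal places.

Finishing within 3 shots ⇔ at least 2 successes in the first 3. With X ~ Binomial(3, 0.47), P(Y ≤ 3) = 1 − P(X ≤ 1).
  k=0: C(3,0)·0.47^0·0.53^3 = 0.148877
  k=1: C(3,1)·0.47^1·0.53^2 = 0.396069
1 − 0.544946 = 0.455054

0.4551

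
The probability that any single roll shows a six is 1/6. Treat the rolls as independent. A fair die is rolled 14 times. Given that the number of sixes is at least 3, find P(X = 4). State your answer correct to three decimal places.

X ~ Binomial(14, 0.166667). Want P(X=4 | X≥3) = P(X=4) / P(X≥3).
P(X=4) = C(14,4)·0.166667^4·0.833333^10 = 0.12474
P(X≥3) = 1 − 0.07789 − 0.21808 − 0.28351 = 0.42052
Ratio = 0.12474 / 0.42052 = 0.29664

0.297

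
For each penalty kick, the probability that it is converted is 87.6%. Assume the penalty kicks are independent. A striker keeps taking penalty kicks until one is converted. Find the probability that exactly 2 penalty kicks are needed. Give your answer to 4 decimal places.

0.1086

Geometric (trials to first success), p = 0.876.
P(Y = 2) = (1−p)^1 · p = 0.124 · 0.876 = 0.108624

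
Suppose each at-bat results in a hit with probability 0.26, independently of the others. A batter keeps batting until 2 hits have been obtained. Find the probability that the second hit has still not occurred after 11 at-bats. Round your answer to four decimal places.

0.1773

Needing more than 11 at-bats ⇔ fewer than 2 successes in the first 11. With X ~ Binomial(11, 0.26), P(Y > 11) = P(X ≤ 1).
  k=0: C(11,0)·0.26^0·0.74^11 = 0.036438
  k=1: C(11,1)·0.26^1·0.74^10 = 0.140826
P(X ≤ 1) = 0.177264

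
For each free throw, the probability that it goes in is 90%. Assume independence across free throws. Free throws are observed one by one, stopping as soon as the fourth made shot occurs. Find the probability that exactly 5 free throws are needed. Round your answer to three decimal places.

Y = trial on which the fourth success occurs; negative binomial, r=4, p=0.90.
P(Y=5) = C(4,3) · p^4 · (1−p)^1
= 4 · 0.6561 · 0.1 = 0.26244

0.262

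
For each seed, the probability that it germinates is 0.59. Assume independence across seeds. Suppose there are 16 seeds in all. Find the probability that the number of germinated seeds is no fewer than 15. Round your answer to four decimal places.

X ~ Binomial(16, 0.59); P(X ≥ 15) = Σ C(16,k) p^k (1−p)^(16−k) over k:
  k=15: C(16,15)·0.59^15·0.41^1 = 0.002397
  k=16: C(16,16)·0.59^16·0.41^0 = 0.000216
Total = 0.002613

0.0026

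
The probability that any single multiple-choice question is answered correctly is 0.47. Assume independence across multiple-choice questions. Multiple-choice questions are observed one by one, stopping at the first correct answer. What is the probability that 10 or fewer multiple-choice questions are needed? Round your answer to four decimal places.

Y = number of multiple-choice questions to the first success; geometric, p = 0.47.
P(Y ≤ 10) = 1 − (1−p)^10 = 1 − 0.001749 = 0.998251

0.9983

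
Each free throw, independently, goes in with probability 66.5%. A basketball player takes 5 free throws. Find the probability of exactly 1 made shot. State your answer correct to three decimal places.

X ~ Binomial(n=5, p=0.665).
P(X=1) = C(5,1) · p^1 · (1−p)^4
= 5 · 0.665 · 0.012594 = 0.04188

0.042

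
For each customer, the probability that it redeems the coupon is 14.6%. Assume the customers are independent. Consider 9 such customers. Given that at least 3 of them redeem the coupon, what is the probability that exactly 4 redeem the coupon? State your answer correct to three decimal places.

X ~ Binomial(9, 0.146). Want P(X=4 | X≥3) = P(X=4) / P(X≥3).
P(X=4) = C(9,4)·0.146^4·0.854^5 = 0.02601
P(X≥3) = 1 − 0.24161 − 0.37176 − 0.25422 = 0.13241
Ratio = 0.02601 / 0.13241 = 0.19641

0.196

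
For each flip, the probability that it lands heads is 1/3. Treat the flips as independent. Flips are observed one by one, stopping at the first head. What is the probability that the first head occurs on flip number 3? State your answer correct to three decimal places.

0.148

Geometric (trials to first success), p = 0.333333.
P(Y = 3) = (1−p)^2 · p = 0.44444 · 0.333333 = 0.14815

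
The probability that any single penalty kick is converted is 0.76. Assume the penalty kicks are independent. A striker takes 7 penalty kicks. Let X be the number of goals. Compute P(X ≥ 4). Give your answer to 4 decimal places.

X ~ Binomial(7, 0.76); P(X ≥ 4) = Σ C(7,k) p^k (1−p)^(7−k) over k:
  k=4: C(7,4)·0.76^4·0.24^3 = 0.161420
  k=5: C(7,5)·0.76^5·0.24^2 = 0.306697
  k=6: C(7,6)·0.76^6·0.24^1 = 0.323736
  k=7: C(7,7)·0.76^7·0.24^0 = 0.146452
Total = 0.938305

0.9383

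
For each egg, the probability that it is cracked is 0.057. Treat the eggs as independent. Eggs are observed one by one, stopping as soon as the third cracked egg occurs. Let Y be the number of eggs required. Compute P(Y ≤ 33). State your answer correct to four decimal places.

0.2901

Finishing within 33 eggs ⇔ at least 3 successes in the first 33. With X ~ Binomial(33, 0.057), P(Y ≤ 33) = 1 − P(X ≤ 2).
  k=0: C(33,0)·0.057^0·0.943^33 = 0.144174
  k=1: C(33,1)·0.057^1·0.943^32 = 0.287583
  k=2: C(33,2)·0.057^2·0.943^31 = 0.278129
1 − 0.709885 = 0.290115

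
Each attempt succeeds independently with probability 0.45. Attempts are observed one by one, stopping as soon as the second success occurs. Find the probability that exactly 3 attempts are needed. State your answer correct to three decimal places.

0.223

Y = trial on which the second success occurs; negative binomial, r=2, p=0.45.
P(Y=3) = C(2,1) · p^2 · (1−p)^1
= 2 · 0.2025 · 0.55 = 0.22275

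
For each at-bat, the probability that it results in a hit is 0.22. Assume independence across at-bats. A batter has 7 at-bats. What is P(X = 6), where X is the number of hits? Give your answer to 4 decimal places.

0.0006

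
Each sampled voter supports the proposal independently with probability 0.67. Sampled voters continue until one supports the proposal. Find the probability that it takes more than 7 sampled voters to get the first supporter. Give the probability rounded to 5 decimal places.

0.00043

Y = number of sampled voters to the first success; geometric, p = 0.67.
P(Y > 7) = P(first 7 all fail) = (1−p)^7 = 0.0004262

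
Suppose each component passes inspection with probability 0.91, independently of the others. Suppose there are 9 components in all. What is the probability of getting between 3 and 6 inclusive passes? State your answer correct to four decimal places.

0.0405

X ~ Binomial(9, 0.91); P(3 ≤ X ≤ 6) = Σ C(9,k) p^k (1−p)^(9−k) over k:
  k=3: C(9,3)·0.91^3·0.09^6 = 0.000034
  k=4: C(9,4)·0.91^4·0.09^5 = 0.000510
  k=5: C(9,5)·0.91^5·0.09^4 = 0.005159
  k=6: C(9,6)·0.91^6·0.09^3 = 0.034774
Total = 0.040477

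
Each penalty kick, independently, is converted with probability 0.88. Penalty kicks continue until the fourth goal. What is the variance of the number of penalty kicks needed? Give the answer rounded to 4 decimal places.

0.6198

Y = total penalty kicks until the fourth success; negative binomial with r=4, p=0.88.
Var(Y) = r(1−p)/p² = 4·0.12 / 0.88² = 0.619835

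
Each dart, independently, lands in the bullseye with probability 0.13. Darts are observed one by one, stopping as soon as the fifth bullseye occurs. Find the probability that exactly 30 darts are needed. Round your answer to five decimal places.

0.02713

Y = trial on which the fifth success occurs; negative binomial, r=5, p=0.13.
P(Y=30) = C(29,4) · p^5 · (1−p)^25
= 23751 · 3.7129e-05 · 0.03076 = 0.0271256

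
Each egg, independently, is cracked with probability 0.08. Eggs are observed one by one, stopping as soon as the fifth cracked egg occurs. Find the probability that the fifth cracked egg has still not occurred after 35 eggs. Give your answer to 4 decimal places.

Needing more than 35 eggs ⇔ fewer than 5 successes in the first 35. With X ~ Binomial(35, 0.08), P(Y > 35) = P(X ≤ 4).
  k=0: C(35,0)·0.08^0·0.92^35 = 0.054022
  k=1: C(35,1)·0.08^1·0.92^34 = 0.164416
  k=2: C(35,2)·0.08^2·0.92^33 = 0.243050
  k=3: C(35,3)·0.08^3·0.92^32 = 0.232482
  k=4: C(35,4)·0.08^4·0.92^31 = 0.161727
P(X ≤ 4) = 0.855698

0.8557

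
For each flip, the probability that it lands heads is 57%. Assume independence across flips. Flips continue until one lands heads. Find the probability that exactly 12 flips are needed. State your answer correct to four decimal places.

0.0001

Geometric (trials to first success), p = 0.57.
P(Y = 12) = (1−p)^11 · p = 9.2929e-05 · 0.57 = 0.000053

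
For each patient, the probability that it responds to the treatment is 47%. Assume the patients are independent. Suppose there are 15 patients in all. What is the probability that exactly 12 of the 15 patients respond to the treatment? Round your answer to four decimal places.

0.0079

X ~ Binomial(n=15, p=0.47).
P(X=12) = C(15,12) · p^12 · (1−p)^3
= 455 · 0.00011619 · 0.14888 = 0.007871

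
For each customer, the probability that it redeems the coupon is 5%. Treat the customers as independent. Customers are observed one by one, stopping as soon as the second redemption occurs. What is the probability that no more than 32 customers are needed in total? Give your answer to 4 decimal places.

Finishing within 32 customers ⇔ at least 2 successes in the first 32. With X ~ Binomial(32, 0.05), P(Y ≤ 32) = 1 − P(X ≤ 1).
  k=0: C(32,0)·0.05^0·0.95^32 = 0.193711
  k=1: C(32,1)·0.05^1·0.95^31 = 0.326251
1 − 0.519962 = 0.480038

0.4800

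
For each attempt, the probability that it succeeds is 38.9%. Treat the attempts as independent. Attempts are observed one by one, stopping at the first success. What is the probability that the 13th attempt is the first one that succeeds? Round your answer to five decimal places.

0.00105

Geometric (trials to first success), p = 0.389.
P(Y = 13) = (1−p)^12 · p = 0.002707 · 0.389 = 0.0010530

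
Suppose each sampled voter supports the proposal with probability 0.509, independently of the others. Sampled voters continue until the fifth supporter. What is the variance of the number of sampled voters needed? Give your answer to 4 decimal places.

9.4758

Y = total sampled voters until the fifth success; negative binomial with r=5, p=0.509.
Var(Y) = r(1−p)/p² = 5·0.491 / 0.509² = 9.475801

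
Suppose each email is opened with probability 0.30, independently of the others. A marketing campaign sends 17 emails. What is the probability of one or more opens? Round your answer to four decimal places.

P(at least one) = 1 − P(none) = 1 − (1 − 0.30)^17
= 1 − 0.002326 = 0.997674

0.9977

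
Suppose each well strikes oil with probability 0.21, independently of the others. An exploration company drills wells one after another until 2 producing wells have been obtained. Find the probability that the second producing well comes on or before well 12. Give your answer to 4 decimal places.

0.7524

Finishing within 12 wells ⇔ at least 2 successes in the first 12. With X ~ Binomial(12, 0.21), P(Y ≤ 12) = 1 − P(X ≤ 1).
  k=0: C(12,0)·0.21^0·0.79^12 = 0.059092
  k=1: C(12,1)·0.21^1·0.79^11 = 0.188494
1 − 0.247586 = 0.752414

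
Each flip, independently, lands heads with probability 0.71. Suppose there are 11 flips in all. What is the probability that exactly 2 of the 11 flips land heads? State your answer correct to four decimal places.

0.0004

X ~ Binomial(n=11, p=0.71).
P(X=2) = C(11,2) · p^2 · (1−p)^9
= 55 · 0.5041 · 1.4507e-05 = 0.000402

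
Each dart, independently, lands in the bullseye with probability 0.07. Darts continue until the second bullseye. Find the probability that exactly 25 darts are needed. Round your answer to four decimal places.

Y = trial on which the second success occurs; negative binomial, r=2, p=0.07.
P(Y=25) = C(24,1) · p^2 · (1−p)^23
= 24 · 0.0049 · 0.18841 = 0.022157

0.0222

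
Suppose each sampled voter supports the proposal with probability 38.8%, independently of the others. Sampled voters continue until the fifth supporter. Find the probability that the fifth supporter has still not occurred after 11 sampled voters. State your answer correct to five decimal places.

Needing more than 11 sampled voters ⇔ fewer than 5 successes in the first 11. With X ~ Binomial(11, 0.388), P(Y > 11) = P(X ≤ 4).
  k=0: C(11,0)·0.388^0·0.612^11 = 0.0045109
  k=1: C(11,1)·0.388^1·0.612^10 = 0.0314585
  k=2: C(11,2)·0.388^2·0.612^9 = 0.0997215
  k=3: C(11,3)·0.388^3·0.612^8 = 0.1896664
  k=4: C(11,4)·0.388^4·0.612^7 = 0.2404921
P(X ≤ 4) = 0.5658495

0.56585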